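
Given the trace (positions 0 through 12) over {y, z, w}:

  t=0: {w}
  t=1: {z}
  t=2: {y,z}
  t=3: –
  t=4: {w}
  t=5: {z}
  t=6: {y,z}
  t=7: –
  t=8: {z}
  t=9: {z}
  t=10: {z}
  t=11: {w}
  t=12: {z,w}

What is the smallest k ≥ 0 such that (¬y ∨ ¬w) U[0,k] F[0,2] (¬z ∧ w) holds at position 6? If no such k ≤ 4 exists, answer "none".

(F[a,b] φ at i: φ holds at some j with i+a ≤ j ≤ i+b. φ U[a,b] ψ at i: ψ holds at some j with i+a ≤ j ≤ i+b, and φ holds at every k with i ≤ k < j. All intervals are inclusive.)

Need earliest j ≥ 6 with F[0,2] (¬z ∧ w), and (¬y ∨ ¬w) at every k in [6,j-1].
  j=6: rhs fails.
  j=7: rhs fails.
  j=8: rhs fails.
  j=9: rhs holds; lhs holds on [6,8]. k = 3.

3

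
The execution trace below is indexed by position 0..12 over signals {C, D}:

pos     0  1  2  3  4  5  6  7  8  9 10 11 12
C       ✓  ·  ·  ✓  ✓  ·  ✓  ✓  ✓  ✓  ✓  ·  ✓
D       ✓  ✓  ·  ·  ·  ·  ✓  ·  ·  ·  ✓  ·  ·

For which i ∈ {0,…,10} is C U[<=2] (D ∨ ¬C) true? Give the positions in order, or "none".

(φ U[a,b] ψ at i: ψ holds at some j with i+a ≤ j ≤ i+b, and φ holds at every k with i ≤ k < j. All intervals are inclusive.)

0, 1, 2, 3, 4, 5, 6, 8, 9, 10

Evaluate at each i in [0,10]:
  i=0: ✓ (rhs at j=0)
  i=1: ✓ (rhs at j=1)
  i=2: ✓ (rhs at j=2)
  i=3: ✓ (rhs at j=5; lhs holds on [3,4])
  i=4: ✓ (rhs at j=5; lhs holds on [4,4])
  i=5: ✓ (rhs at j=5)
  i=6: ✓ (rhs at j=6)
  i=7: ✗ (no rhs in [7,9])
  i=8: ✓ (rhs at j=10; lhs holds on [8,9])
  i=9: ✓ (rhs at j=10; lhs holds on [9,9])
  i=10: ✓ (rhs at j=10)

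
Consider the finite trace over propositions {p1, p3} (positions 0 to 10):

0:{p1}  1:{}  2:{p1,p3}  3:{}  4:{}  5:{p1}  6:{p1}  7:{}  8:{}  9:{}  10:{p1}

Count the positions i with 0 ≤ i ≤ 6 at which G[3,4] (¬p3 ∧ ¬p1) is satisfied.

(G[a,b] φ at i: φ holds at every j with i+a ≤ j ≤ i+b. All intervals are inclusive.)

Evaluate at each i in [0,6]:
  i=0: ✓ (all of [3,4])
  i=1: ✗ (fails at j=5)
  i=2: ✗ (fails at j=5)
  i=3: ✗ (fails at j=6)
  i=4: ✓ (all of [7,8])
  i=5: ✓ (all of [8,9])
  i=6: ✗ (fails at j=10)
Positions where it holds: {0, 4, 5} → 3.

3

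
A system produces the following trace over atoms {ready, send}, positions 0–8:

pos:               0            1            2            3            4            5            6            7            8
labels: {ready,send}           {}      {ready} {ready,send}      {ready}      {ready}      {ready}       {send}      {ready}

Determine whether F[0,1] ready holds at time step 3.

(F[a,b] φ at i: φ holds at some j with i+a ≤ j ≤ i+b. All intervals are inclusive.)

Check ready at each j in [3,4]:
  j=3: true
  j=4: true
Found at j=3 → formula holds.

Holds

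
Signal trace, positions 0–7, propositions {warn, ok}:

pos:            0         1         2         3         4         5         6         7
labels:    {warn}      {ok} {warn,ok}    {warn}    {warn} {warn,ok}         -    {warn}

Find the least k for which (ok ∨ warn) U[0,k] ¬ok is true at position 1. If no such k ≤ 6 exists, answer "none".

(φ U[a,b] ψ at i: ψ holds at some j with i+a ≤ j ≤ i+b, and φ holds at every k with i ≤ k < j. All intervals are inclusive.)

Need earliest j ≥ 1 with ¬ok, and (ok ∨ warn) at every k in [1,j-1].
  j=1: rhs fails.
  j=2: rhs fails.
  j=3: rhs holds; lhs holds on [1,2]. k = 2.

2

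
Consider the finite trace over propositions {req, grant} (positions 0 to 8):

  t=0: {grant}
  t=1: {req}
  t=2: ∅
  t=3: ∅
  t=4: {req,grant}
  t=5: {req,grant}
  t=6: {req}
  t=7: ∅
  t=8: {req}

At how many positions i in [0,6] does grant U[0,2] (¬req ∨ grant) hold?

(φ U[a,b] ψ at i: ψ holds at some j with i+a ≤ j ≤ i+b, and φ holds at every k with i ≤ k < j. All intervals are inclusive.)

5

Evaluate at each i in [0,6]:
  i=0: ✓ (rhs at j=0)
  i=1: ✗ (lhs fails at k=1 before rhs at j=2)
  i=2: ✓ (rhs at j=2)
  i=3: ✓ (rhs at j=3)
  i=4: ✓ (rhs at j=4)
  i=5: ✓ (rhs at j=5)
  i=6: ✗ (lhs fails at k=6 before rhs at j=7)
Positions where it holds: {0, 2, 3, 4, 5} → 5.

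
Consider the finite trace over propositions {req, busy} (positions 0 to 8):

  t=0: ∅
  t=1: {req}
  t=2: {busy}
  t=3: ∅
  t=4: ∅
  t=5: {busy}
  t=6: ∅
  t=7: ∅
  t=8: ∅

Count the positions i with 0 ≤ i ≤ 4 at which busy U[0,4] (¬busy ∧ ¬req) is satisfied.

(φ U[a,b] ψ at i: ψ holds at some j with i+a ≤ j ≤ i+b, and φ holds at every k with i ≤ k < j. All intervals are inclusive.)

4

Evaluate at each i in [0,4]:
  i=0: ✓ (rhs at j=0)
  i=1: ✗ (lhs fails at k=1 before rhs at j=3)
  i=2: ✓ (rhs at j=3; lhs holds on [2,2])
  i=3: ✓ (rhs at j=3)
  i=4: ✓ (rhs at j=4)
Positions where it holds: {0, 2, 3, 4} → 4.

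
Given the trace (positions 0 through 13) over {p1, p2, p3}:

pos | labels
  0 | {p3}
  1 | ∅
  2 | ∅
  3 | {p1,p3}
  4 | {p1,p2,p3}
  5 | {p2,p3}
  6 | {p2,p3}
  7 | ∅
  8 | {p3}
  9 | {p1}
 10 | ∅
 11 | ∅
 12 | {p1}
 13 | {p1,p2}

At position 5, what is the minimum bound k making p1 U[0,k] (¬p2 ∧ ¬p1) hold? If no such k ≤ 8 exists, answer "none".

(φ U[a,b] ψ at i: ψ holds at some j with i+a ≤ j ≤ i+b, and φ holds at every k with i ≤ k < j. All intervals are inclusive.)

none

Need earliest j ≥ 5 with (¬p2 ∧ ¬p1), and p1 at every k in [5,j-1].
  j=5: rhs fails.
  j=6: rhs fails.
  j=7: rhs holds but lhs fails at k=5.
  j=8: rhs holds but lhs fails at k=5.
  j=9: rhs fails.
  j=10: rhs holds but lhs fails at k=5.
  j=11: rhs holds but lhs fails at k=5.
  j=12: rhs fails.
  j=13: rhs fails.
No witness within the range → none.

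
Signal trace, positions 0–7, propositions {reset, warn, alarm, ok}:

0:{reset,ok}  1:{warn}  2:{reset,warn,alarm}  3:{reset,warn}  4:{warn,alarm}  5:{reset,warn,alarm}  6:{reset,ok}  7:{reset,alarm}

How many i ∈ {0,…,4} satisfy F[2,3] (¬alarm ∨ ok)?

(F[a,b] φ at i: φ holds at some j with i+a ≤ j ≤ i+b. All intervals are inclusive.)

4

Evaluate at each i in [0,4]:
  i=0: ✓ (witness j=3)
  i=1: ✓ (witness j=3)
  i=2: ✗ (none in [4,5])
  i=3: ✓ (witness j=6)
  i=4: ✓ (witness j=6)
Positions where it holds: {0, 1, 3, 4} → 4.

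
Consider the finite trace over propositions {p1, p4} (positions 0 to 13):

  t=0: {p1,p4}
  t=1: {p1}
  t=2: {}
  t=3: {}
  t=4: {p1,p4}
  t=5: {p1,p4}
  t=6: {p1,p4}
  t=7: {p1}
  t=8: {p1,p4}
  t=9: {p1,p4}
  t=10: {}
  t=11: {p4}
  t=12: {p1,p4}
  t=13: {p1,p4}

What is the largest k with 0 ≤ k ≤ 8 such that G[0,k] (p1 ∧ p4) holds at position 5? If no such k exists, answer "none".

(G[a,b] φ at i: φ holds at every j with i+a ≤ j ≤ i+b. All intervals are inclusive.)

(p1 ∧ p4) must hold from j=5 onward; find where it first fails.
  j=5: holds
  j=6: holds
  j=7: fails
Holds on [5,6], so largest k = 1.

1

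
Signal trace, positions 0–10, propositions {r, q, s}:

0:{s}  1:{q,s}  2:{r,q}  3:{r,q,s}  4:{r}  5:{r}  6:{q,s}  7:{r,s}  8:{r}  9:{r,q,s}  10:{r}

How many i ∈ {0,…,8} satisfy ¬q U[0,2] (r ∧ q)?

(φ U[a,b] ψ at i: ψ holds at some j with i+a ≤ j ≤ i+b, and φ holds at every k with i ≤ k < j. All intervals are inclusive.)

Evaluate at each i in [0,8]:
  i=0: ✗ (lhs fails at k=1 before rhs at j=2)
  i=1: ✗ (lhs fails at k=1 before rhs at j=2)
  i=2: ✓ (rhs at j=2)
  i=3: ✓ (rhs at j=3)
  i=4: ✗ (no rhs in [4,6])
  i=5: ✗ (no rhs in [5,7])
  i=6: ✗ (no rhs in [6,8])
  i=7: ✓ (rhs at j=9; lhs holds on [7,8])
  i=8: ✓ (rhs at j=9; lhs holds on [8,8])
Positions where it holds: {2, 3, 7, 8} → 4.

4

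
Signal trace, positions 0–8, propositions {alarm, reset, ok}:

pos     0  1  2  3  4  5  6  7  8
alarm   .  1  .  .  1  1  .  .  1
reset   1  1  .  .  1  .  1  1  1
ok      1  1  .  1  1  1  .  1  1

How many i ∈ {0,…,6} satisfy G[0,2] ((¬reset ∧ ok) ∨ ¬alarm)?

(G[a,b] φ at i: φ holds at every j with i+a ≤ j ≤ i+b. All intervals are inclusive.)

1

Evaluate at each i in [0,6]:
  i=0: ✗ (fails at j=1)
  i=1: ✗ (fails at j=1)
  i=2: ✗ (fails at j=4)
  i=3: ✗ (fails at j=4)
  i=4: ✗ (fails at j=4)
  i=5: ✓ (all of [5,7])
  i=6: ✗ (fails at j=8)
Positions where it holds: {5} → 1.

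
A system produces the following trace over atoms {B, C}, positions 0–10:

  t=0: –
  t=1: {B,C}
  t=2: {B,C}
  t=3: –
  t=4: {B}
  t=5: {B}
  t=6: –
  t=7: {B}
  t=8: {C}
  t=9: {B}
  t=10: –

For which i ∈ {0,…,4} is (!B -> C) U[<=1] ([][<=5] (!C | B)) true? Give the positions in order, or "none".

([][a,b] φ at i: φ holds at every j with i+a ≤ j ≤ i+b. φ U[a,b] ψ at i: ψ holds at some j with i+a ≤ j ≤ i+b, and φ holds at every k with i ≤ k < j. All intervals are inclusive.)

0, 1, 2

Evaluate at each i in [0,4]:
  i=0: ✓ (rhs at j=0)
  i=1: ✓ (rhs at j=1)
  i=2: ✓ (rhs at j=2)
  i=3: ✗ (no rhs in [3,4])
  i=4: ✗ (no rhs in [4,5])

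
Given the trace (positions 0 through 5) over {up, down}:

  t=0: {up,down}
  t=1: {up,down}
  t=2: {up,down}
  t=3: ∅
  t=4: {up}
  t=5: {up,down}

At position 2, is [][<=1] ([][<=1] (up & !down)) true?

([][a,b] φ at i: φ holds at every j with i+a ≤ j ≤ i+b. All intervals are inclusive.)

Does not hold

Check [][<=1] (up & !down) at every j in [2,3]:
  j=2: fails at 2
  j=3: fails at 3
Fails at j=2 → formula fails.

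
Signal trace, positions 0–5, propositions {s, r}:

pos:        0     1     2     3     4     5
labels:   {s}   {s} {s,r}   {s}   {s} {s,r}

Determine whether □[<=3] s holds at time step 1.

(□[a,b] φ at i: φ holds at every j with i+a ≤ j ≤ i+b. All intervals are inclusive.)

True

Check s at every j in [1,4]:
  j=1: true
  j=2: true
  j=3: true
  j=4: true
All positions satisfy it → formula holds.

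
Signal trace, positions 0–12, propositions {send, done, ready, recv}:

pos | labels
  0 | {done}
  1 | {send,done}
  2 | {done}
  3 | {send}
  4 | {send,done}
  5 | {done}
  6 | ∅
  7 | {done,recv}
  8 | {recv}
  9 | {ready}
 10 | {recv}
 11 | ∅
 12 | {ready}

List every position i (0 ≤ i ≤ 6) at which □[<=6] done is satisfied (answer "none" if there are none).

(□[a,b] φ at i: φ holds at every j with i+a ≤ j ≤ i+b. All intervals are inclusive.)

Evaluate at each i in [0,6]:
  i=0: ✗ (fails at j=3)
  i=1: ✗ (fails at j=3)
  i=2: ✗ (fails at j=3)
  i=3: ✗ (fails at j=3)
  i=4: ✗ (fails at j=6)
  i=5: ✗ (fails at j=6)
  i=6: ✗ (fails at j=6)

none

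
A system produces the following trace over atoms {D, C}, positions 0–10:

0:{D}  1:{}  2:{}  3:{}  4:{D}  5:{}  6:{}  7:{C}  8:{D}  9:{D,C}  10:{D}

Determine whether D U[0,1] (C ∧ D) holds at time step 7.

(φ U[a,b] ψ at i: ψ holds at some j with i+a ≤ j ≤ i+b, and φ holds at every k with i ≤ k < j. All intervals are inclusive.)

Need some j in [7,8] with (C ∧ D), and D at every k in [7,j-1].
  j=7: (C ∧ D) false.
  j=8: (C ∧ D) false.
No j in the window works → until fails.

False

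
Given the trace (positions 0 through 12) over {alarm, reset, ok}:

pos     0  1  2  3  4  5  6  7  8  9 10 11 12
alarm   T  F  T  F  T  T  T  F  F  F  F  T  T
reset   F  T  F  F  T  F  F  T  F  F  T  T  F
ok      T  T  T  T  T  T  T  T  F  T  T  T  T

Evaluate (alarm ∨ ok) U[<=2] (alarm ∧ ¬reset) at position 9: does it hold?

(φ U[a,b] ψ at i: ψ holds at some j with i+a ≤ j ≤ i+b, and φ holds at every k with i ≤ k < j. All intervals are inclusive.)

Need some j in [9,11] with (alarm ∧ ¬reset), and (alarm ∨ ok) at every k in [9,j-1].
  j=9: (alarm ∧ ¬reset) false.
  j=10: (alarm ∧ ¬reset) false.
  j=11: (alarm ∧ ¬reset) false.
No j in the window works → until fails.

False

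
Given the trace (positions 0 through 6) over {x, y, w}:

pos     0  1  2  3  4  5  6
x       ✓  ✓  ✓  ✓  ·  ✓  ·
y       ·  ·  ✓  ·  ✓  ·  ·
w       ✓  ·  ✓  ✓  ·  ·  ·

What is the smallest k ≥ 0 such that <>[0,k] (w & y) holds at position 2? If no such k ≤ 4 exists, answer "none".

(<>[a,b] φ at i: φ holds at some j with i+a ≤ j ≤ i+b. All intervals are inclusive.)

0

Scan j = 2,3,… for (w & y):
  j=2: holds
First hit at j=2, so smallest k = 2-2 = 0.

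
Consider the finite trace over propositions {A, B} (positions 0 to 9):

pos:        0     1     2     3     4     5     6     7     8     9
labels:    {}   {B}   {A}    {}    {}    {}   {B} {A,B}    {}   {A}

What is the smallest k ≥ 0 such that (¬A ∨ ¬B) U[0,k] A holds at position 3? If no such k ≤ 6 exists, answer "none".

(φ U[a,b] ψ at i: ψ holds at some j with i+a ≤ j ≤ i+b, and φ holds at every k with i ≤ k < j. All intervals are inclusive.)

4

Need earliest j ≥ 3 with A, and (¬A ∨ ¬B) at every k in [3,j-1].
  j=3: rhs fails.
  j=4: rhs fails.
  j=5: rhs fails.
  j=6: rhs fails.
  j=7: rhs holds; lhs holds on [3,6]. k = 4.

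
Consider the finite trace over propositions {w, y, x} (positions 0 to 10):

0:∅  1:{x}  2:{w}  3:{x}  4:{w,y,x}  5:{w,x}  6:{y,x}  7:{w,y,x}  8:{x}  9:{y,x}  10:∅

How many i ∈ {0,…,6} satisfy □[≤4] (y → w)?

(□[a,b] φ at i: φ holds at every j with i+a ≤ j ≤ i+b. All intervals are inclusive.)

2

Evaluate at each i in [0,6]:
  i=0: ✓ (all of [0,4])
  i=1: ✓ (all of [1,5])
  i=2: ✗ (fails at j=6)
  i=3: ✗ (fails at j=6)
  i=4: ✗ (fails at j=6)
  i=5: ✗ (fails at j=6)
  i=6: ✗ (fails at j=6)
Positions where it holds: {0, 1} → 2.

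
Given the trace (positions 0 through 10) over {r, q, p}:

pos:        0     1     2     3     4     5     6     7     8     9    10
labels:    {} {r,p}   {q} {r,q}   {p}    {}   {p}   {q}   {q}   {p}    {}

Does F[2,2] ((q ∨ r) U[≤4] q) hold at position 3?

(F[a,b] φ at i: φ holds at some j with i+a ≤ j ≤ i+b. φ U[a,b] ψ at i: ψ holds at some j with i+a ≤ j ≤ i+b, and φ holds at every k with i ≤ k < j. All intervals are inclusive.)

No

Check ((q ∨ r) U[≤4] q) at each j in [5,5]:
  j=5: fails
No position in the window satisfies it → formula fails.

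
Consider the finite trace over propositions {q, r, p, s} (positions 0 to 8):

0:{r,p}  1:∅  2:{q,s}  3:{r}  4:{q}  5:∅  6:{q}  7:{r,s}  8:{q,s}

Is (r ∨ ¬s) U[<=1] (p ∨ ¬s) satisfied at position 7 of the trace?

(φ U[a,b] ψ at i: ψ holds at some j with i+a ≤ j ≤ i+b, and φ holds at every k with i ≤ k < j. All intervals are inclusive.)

Need some j in [7,8] with (p ∨ ¬s), and (r ∨ ¬s) at every k in [7,j-1].
  j=7: (p ∨ ¬s) false.
  j=8: (p ∨ ¬s) false.
No j in the window works → until fails.

False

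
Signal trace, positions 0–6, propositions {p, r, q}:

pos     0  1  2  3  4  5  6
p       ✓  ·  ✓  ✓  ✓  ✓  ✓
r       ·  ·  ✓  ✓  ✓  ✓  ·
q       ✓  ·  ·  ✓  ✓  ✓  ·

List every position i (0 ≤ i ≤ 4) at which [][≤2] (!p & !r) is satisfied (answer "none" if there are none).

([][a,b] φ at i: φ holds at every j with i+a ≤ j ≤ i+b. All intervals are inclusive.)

none

Evaluate at each i in [0,4]:
  i=0: ✗ (fails at j=0)
  i=1: ✗ (fails at j=2)
  i=2: ✗ (fails at j=2)
  i=3: ✗ (fails at j=3)
  i=4: ✗ (fails at j=4)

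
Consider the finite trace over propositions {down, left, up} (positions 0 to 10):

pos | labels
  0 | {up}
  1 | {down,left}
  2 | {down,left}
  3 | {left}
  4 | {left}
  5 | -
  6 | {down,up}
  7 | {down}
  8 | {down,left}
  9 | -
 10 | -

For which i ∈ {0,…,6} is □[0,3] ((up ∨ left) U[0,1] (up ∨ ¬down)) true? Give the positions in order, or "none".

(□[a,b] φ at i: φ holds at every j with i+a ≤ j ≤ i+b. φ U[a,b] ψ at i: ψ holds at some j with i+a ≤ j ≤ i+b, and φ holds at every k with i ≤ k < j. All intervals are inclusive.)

2, 3

Evaluate at each i in [0,6]:
  i=0: ✗ (fails at j=1)
  i=1: ✗ (fails at j=1)
  i=2: ✓ (all of [2,5])
  i=3: ✓ (all of [3,6])
  i=4: ✗ (fails at j=7)
  i=5: ✗ (fails at j=7)
  i=6: ✗ (fails at j=7)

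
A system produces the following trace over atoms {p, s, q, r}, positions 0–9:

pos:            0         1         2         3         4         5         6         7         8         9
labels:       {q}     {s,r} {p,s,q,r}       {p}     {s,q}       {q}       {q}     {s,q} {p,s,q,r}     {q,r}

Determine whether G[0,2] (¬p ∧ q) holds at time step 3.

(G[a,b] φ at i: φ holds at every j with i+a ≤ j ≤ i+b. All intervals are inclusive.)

False

Check (¬p ∧ q) at every j in [3,5]:
  j=3: false
  j=4: true
  j=5: true
Fails at j=3 → formula fails.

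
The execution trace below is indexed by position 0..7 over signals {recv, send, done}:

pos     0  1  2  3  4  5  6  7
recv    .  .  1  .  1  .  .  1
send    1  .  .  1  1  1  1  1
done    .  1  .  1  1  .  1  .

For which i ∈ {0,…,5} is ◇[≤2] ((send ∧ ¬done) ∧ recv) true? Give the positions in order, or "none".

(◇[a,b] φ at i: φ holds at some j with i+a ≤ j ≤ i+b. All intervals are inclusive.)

5

Evaluate at each i in [0,5]:
  i=0: ✗ (none in [0,2])
  i=1: ✗ (none in [1,3])
  i=2: ✗ (none in [2,4])
  i=3: ✗ (none in [3,5])
  i=4: ✗ (none in [4,6])
  i=5: ✓ (witness j=7)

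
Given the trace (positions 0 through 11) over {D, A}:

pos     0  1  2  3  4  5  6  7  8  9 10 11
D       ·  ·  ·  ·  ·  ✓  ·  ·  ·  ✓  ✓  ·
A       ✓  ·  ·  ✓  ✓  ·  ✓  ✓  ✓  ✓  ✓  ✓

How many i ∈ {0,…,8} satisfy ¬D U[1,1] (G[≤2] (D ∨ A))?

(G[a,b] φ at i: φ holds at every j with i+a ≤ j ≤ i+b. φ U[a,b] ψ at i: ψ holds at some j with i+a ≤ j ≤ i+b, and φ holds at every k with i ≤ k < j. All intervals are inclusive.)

6

Evaluate at each i in [0,8]:
  i=0: ✗ (no rhs in [1,1])
  i=1: ✗ (no rhs in [2,2])
  i=2: ✓ (rhs at j=3; lhs holds on [2,2])
  i=3: ✓ (rhs at j=4; lhs holds on [3,3])
  i=4: ✓ (rhs at j=5; lhs holds on [4,4])
  i=5: ✗ (lhs fails at k=5 before rhs at j=6)
  i=6: ✓ (rhs at j=7; lhs holds on [6,6])
  i=7: ✓ (rhs at j=8; lhs holds on [7,7])
  i=8: ✓ (rhs at j=9; lhs holds on [8,8])
Positions where it holds: {2, 3, 4, 6, 7, 8} → 6.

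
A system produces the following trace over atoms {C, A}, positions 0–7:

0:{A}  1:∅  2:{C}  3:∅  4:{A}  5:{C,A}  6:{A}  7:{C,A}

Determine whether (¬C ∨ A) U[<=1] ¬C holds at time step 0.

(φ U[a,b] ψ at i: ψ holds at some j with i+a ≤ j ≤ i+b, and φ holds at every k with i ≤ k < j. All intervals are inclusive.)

Need some j in [0,1] with ¬C, and (¬C ∨ A) at every k in [0,j-1].
  j=0: ¬C holds; no prefix to check → satisfied.

Holds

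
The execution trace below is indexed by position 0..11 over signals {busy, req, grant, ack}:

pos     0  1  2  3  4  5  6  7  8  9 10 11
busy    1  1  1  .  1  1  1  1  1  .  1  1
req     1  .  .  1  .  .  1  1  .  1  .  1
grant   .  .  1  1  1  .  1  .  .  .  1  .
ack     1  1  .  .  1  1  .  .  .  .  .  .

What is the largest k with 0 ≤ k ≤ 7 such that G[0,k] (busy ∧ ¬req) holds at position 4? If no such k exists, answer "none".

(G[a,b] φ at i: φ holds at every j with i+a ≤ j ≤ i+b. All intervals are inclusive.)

(busy ∧ ¬req) must hold from j=4 onward; find where it first fails.
  j=4: holds
  j=5: holds
  j=6: fails
Holds on [4,5], so largest k = 1.

1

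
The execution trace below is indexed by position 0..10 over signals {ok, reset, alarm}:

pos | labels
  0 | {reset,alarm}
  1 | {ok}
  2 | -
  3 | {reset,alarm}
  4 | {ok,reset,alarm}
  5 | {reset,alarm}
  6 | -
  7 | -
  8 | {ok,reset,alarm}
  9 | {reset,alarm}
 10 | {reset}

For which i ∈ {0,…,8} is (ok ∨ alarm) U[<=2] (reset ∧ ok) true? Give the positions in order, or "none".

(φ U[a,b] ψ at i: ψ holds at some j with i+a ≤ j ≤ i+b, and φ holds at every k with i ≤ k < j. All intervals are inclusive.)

3, 4, 8

Evaluate at each i in [0,8]:
  i=0: ✗ (no rhs in [0,2])
  i=1: ✗ (no rhs in [1,3])
  i=2: ✗ (lhs fails at k=2 before rhs at j=4)
  i=3: ✓ (rhs at j=4; lhs holds on [3,3])
  i=4: ✓ (rhs at j=4)
  i=5: ✗ (no rhs in [5,7])
  i=6: ✗ (lhs fails at k=6 before rhs at j=8)
  i=7: ✗ (lhs fails at k=7 before rhs at j=8)
  i=8: ✓ (rhs at j=8)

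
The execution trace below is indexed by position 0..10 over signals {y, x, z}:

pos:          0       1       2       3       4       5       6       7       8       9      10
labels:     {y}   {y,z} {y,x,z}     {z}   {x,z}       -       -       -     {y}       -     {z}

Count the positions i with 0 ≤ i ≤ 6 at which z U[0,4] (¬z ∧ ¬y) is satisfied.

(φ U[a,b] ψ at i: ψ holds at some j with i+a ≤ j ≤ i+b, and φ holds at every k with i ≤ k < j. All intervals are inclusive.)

6

Evaluate at each i in [0,6]:
  i=0: ✗ (no rhs in [0,4])
  i=1: ✓ (rhs at j=5; lhs holds on [1,4])
  i=2: ✓ (rhs at j=5; lhs holds on [2,4])
  i=3: ✓ (rhs at j=5; lhs holds on [3,4])
  i=4: ✓ (rhs at j=5; lhs holds on [4,4])
  i=5: ✓ (rhs at j=5)
  i=6: ✓ (rhs at j=6)
Positions where it holds: {1, 2, 3, 4, 5, 6} → 6.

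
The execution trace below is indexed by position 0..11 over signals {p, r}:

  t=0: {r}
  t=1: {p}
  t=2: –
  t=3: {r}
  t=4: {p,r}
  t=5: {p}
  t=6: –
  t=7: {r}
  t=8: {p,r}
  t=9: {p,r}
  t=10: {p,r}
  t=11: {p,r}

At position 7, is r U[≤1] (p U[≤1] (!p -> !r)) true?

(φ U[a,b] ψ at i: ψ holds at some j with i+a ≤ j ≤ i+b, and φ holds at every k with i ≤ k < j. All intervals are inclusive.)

True

Need some j in [7,8] with (p U[≤1] (!p -> !r)), and r at every k in [7,j-1].
  j=7: (p U[≤1] (!p -> !r)) — fails.
  j=8: (p U[≤1] (!p -> !r)) holds; r holds at every k in [7,7] → satisfied.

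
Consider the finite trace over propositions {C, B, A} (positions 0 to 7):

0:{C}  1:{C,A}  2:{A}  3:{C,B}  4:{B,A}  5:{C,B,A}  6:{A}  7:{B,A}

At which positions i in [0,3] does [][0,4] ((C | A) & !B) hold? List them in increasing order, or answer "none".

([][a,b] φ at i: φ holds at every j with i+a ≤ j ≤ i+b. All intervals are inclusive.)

none

Evaluate at each i in [0,3]:
  i=0: ✗ (fails at j=3)
  i=1: ✗ (fails at j=3)
  i=2: ✗ (fails at j=3)
  i=3: ✗ (fails at j=3)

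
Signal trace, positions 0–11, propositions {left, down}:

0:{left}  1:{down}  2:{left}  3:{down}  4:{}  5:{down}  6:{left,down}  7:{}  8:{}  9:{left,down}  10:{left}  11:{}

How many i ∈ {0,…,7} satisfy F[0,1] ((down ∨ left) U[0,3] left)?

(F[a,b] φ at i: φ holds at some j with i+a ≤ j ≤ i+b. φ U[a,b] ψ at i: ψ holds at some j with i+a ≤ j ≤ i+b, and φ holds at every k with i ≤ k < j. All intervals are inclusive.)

Evaluate at each i in [0,7]:
  i=0: ✓ (witness j=0)
  i=1: ✓ (witness j=1)
  i=2: ✓ (witness j=2)
  i=3: ✗ (none in [3,4])
  i=4: ✓ (witness j=5)
  i=5: ✓ (witness j=5)
  i=6: ✓ (witness j=6)
  i=7: ✗ (none in [7,8])
Positions where it holds: {0, 1, 2, 4, 5, 6} → 6.

6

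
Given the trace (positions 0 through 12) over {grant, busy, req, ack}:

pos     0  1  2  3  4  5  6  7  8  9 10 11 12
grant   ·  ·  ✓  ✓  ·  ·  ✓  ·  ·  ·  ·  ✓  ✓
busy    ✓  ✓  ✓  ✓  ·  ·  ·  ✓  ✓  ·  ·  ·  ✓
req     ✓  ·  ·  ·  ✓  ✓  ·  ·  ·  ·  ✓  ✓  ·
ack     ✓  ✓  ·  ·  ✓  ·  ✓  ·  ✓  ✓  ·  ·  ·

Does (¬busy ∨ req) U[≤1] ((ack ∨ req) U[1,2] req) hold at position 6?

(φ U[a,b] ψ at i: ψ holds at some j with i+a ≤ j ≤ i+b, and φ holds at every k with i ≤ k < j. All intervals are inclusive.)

Need some j in [6,7] with ((ack ∨ req) U[1,2] req), and (¬busy ∨ req) at every k in [6,j-1].
  j=6: ((ack ∨ req) U[1,2] req) — fails.
  j=7: ((ack ∨ req) U[1,2] req) — fails.
No j in the window works → until fails.

Does not hold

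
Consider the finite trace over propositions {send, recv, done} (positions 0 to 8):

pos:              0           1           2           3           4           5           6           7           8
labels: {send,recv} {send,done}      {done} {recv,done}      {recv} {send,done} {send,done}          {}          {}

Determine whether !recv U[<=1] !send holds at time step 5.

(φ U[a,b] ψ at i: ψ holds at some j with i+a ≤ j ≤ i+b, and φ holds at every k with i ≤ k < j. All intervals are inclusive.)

Need some j in [5,6] with !send, and !recv at every k in [5,j-1].
  j=5: !send false.
  j=6: !send false.
No j in the window works → until fails.

No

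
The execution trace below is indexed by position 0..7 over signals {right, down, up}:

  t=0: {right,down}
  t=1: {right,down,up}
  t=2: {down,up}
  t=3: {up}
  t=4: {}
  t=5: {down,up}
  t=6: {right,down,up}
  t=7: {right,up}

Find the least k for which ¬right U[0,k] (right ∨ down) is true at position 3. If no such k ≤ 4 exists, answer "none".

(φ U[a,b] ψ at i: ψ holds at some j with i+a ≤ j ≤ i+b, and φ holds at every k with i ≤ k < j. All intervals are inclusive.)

Need earliest j ≥ 3 with (right ∨ down), and ¬right at every k in [3,j-1].
  j=3: rhs fails.
  j=4: rhs fails.
  j=5: rhs holds; lhs holds on [3,4]. k = 2.

2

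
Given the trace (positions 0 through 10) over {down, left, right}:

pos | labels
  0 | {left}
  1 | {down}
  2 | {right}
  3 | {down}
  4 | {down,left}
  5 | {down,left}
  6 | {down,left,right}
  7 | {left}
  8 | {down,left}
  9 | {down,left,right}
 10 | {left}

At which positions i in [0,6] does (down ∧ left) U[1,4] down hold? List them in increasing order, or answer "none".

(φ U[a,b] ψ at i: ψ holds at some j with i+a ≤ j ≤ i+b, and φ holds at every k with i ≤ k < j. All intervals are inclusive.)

Evaluate at each i in [0,6]:
  i=0: ✗ (lhs fails at k=0 before rhs at j=1)
  i=1: ✗ (lhs fails at k=1 before rhs at j=3)
  i=2: ✗ (lhs fails at k=2 before rhs at j=3)
  i=3: ✗ (lhs fails at k=3 before rhs at j=4)
  i=4: ✓ (rhs at j=5; lhs holds on [4,4])
  i=5: ✓ (rhs at j=6; lhs holds on [5,5])
  i=6: ✗ (lhs fails at k=7 before rhs at j=8)

4, 5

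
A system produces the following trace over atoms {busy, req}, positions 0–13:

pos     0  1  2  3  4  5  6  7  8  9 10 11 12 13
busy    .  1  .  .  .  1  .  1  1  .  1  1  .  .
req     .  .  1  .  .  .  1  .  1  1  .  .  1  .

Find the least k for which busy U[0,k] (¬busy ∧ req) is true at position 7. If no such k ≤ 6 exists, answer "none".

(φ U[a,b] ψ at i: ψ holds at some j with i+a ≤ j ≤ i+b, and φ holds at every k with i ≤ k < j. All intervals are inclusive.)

Need earliest j ≥ 7 with (¬busy ∧ req), and busy at every k in [7,j-1].
  j=7: rhs fails.
  j=8: rhs fails.
  j=9: rhs holds; lhs holds on [7,8]. k = 2.

2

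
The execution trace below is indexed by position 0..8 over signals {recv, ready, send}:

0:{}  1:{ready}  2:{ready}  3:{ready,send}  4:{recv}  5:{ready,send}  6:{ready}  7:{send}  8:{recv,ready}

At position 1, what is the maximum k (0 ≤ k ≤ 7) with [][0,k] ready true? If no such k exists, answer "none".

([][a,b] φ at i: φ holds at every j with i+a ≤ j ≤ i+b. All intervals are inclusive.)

2

ready must hold from j=1 onward; find where it first fails.
  j=1: holds
  j=2: holds
  j=3: holds
  j=4: fails
Holds on [1,3], so largest k = 2.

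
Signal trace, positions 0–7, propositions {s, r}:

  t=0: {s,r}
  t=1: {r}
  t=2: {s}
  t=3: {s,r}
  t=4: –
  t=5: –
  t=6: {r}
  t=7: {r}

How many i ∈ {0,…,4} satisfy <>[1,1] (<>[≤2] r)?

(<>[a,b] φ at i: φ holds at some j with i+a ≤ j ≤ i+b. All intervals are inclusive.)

Evaluate at each i in [0,4]:
  i=0: ✓ (witness j=1)
  i=1: ✓ (witness j=2)
  i=2: ✓ (witness j=3)
  i=3: ✓ (witness j=4)
  i=4: ✓ (witness j=5)
Positions where it holds: {0, 1, 2, 3, 4} → 5.

5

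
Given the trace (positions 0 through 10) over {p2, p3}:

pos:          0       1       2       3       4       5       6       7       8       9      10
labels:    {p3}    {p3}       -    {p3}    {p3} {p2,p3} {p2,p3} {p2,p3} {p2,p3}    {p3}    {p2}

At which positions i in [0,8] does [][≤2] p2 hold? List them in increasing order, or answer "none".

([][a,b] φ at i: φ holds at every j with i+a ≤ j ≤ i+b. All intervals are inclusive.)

5, 6

Evaluate at each i in [0,8]:
  i=0: ✗ (fails at j=0)
  i=1: ✗ (fails at j=1)
  i=2: ✗ (fails at j=2)
  i=3: ✗ (fails at j=3)
  i=4: ✗ (fails at j=4)
  i=5: ✓ (all of [5,7])
  i=6: ✓ (all of [6,8])
  i=7: ✗ (fails at j=9)
  i=8: ✗ (fails at j=9)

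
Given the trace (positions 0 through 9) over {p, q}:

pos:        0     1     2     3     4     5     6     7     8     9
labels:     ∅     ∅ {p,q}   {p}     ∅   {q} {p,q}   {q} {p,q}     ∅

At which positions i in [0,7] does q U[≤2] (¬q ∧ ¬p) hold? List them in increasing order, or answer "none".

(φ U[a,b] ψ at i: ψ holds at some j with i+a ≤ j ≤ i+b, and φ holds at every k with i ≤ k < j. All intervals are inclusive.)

Evaluate at each i in [0,7]:
  i=0: ✓ (rhs at j=0)
  i=1: ✓ (rhs at j=1)
  i=2: ✗ (lhs fails at k=3 before rhs at j=4)
  i=3: ✗ (lhs fails at k=3 before rhs at j=4)
  i=4: ✓ (rhs at j=4)
  i=5: ✗ (no rhs in [5,7])
  i=6: ✗ (no rhs in [6,8])
  i=7: ✓ (rhs at j=9; lhs holds on [7,8])

0, 1, 4, 7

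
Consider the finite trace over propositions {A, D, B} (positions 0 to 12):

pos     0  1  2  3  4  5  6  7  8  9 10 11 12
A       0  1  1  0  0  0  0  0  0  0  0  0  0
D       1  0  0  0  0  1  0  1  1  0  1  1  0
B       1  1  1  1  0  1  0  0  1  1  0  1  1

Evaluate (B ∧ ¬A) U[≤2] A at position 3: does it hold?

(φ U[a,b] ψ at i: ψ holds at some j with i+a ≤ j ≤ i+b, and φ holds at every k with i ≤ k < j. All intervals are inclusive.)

Need some j in [3,5] with A, and (B ∧ ¬A) at every k in [3,j-1].
  j=3: A false.
  j=4: A false.
  j=5: A false.
No j in the window works → until fails.

False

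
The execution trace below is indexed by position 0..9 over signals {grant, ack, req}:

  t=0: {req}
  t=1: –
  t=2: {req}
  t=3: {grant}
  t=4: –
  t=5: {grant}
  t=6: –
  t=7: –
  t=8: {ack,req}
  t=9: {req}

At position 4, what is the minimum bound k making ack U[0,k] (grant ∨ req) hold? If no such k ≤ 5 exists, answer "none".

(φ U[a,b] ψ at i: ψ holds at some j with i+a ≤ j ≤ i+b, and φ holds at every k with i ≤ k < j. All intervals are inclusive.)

Need earliest j ≥ 4 with (grant ∨ req), and ack at every k in [4,j-1].
  j=4: rhs fails.
  j=5: rhs holds but lhs fails at k=4.
  j=6: rhs fails.
  j=7: rhs fails.
  j=8: rhs holds but lhs fails at k=4.
  j=9: rhs holds but lhs fails at k=4.
No witness within the range → none.

none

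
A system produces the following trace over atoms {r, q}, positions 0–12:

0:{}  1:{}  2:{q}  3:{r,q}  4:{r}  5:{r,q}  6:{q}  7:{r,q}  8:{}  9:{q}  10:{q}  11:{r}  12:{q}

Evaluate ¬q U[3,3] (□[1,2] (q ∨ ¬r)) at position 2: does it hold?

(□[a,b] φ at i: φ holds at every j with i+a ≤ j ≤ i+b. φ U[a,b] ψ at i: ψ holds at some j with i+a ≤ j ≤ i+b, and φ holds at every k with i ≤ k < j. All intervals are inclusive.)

No

Need some j in [5,5] with □[1,2] (q ∨ ¬r), and ¬q at every k in [2,j-1].
  j=5: □[1,2] (q ∨ ¬r) holds, but ¬q fails at k=2 → not this j.
No j in the window works → until fails.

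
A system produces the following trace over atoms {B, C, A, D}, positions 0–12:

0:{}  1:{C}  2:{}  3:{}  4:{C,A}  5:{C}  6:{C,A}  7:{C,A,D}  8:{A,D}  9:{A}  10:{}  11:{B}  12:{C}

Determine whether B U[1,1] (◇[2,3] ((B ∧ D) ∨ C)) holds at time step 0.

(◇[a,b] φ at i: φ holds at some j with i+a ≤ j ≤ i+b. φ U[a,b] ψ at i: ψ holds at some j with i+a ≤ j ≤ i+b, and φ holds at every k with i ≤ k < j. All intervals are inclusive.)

Need some j in [1,1] with ◇[2,3] ((B ∧ D) ∨ C), and B at every k in [0,j-1].
  j=1: ◇[2,3] ((B ∧ D) ∨ C) holds, but B fails at k=0 → not this j.
No j in the window works → until fails.

Does not hold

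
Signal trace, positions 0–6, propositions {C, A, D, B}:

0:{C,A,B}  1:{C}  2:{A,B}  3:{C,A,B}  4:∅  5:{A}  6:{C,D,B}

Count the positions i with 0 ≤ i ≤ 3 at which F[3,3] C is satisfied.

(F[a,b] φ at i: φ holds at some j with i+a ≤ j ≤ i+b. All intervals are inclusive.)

Evaluate at each i in [0,3]:
  i=0: ✓ (witness j=3)
  i=1: ✗ (none in [4,4])
  i=2: ✗ (none in [5,5])
  i=3: ✓ (witness j=6)
Positions where it holds: {0, 3} → 2.

2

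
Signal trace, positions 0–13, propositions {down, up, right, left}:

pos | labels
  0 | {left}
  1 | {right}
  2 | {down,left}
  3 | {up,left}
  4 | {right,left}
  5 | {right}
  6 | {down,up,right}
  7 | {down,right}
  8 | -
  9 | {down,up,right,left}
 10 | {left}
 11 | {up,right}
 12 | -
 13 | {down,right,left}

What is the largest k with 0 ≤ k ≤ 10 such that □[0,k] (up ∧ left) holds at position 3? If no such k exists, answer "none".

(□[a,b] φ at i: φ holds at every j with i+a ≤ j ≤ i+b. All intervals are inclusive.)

(up ∧ left) must hold from j=3 onward; find where it first fails.
  j=3: holds
  j=4: fails
Holds on [3,3], so largest k = 0.

0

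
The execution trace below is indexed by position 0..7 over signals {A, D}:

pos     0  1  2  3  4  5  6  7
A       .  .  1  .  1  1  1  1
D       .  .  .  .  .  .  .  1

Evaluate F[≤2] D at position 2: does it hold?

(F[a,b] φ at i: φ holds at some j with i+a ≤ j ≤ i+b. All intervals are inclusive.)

No

Check D at each j in [2,4]:
  j=2: false
  j=3: false
  j=4: false
No position in the window satisfies it → formula fails.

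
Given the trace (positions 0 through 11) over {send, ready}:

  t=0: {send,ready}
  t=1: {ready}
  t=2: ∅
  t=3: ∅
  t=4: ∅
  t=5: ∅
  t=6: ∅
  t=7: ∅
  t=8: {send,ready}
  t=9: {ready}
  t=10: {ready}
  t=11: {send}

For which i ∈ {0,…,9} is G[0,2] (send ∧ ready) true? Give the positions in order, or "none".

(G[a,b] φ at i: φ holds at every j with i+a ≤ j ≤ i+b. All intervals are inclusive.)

Evaluate at each i in [0,9]:
  i=0: ✗ (fails at j=1)
  i=1: ✗ (fails at j=1)
  i=2: ✗ (fails at j=2)
  i=3: ✗ (fails at j=3)
  i=4: ✗ (fails at j=4)
  i=5: ✗ (fails at j=5)
  i=6: ✗ (fails at j=6)
  i=7: ✗ (fails at j=7)
  i=8: ✗ (fails at j=9)
  i=9: ✗ (fails at j=9)

none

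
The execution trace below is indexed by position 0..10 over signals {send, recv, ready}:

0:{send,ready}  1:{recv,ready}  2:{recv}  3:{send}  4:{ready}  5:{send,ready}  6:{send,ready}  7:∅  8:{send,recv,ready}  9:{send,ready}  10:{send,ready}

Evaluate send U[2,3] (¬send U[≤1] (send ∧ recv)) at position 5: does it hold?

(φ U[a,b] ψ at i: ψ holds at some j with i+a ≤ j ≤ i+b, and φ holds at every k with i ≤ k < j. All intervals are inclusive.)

Need some j in [7,8] with (¬send U[≤1] (send ∧ recv)), and send at every k in [5,j-1].
  j=7: (¬send U[≤1] (send ∧ recv)) holds; send holds at every k in [5,6] → satisfied.

True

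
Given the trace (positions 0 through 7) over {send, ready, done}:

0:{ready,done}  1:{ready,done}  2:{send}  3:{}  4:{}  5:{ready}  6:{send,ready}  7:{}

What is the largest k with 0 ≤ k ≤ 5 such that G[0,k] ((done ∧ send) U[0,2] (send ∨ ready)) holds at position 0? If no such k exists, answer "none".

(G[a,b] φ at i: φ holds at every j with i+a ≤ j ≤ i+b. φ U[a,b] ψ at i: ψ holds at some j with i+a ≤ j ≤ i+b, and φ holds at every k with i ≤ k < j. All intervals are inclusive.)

2

((done ∧ send) U[0,2] (send ∨ ready)) must hold from j=0 onward; find where it first fails.
  j=0: holds
  j=1: holds
  j=2: holds
  j=3: fails
Holds on [0,2], so largest k = 2.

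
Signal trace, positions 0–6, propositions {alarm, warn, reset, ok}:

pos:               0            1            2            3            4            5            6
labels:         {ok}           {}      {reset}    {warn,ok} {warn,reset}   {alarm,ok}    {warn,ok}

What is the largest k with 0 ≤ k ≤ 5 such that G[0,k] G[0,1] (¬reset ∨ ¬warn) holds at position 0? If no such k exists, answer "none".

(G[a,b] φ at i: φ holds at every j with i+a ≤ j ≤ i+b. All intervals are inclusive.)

2

G[0,1] (¬reset ∨ ¬warn) must hold from j=0 onward; find where it first fails.
  j=0: holds
  j=1: holds
  j=2: holds
  j=3: fails
Holds on [0,2], so largest k = 2.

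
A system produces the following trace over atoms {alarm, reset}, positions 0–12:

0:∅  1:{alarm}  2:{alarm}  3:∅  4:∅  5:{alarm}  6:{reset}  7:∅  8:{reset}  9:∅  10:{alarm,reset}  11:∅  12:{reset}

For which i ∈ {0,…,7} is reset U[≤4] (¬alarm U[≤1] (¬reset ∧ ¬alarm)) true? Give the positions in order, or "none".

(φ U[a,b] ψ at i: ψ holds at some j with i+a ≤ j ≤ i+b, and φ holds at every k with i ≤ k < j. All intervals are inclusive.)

0, 3, 4, 6, 7

Evaluate at each i in [0,7]:
  i=0: ✓ (rhs at j=0)
  i=1: ✗ (lhs fails at k=1 before rhs at j=3)
  i=2: ✗ (lhs fails at k=2 before rhs at j=3)
  i=3: ✓ (rhs at j=3)
  i=4: ✓ (rhs at j=4)
  i=5: ✗ (lhs fails at k=5 before rhs at j=6)
  i=6: ✓ (rhs at j=6)
  i=7: ✓ (rhs at j=7)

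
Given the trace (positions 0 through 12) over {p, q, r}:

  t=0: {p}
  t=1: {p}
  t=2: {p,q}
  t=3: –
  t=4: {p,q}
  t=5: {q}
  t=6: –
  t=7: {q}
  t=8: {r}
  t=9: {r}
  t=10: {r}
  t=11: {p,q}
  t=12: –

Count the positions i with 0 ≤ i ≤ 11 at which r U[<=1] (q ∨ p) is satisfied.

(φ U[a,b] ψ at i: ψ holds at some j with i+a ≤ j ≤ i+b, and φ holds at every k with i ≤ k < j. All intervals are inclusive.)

Evaluate at each i in [0,11]:
  i=0: ✓ (rhs at j=0)
  i=1: ✓ (rhs at j=1)
  i=2: ✓ (rhs at j=2)
  i=3: ✗ (lhs fails at k=3 before rhs at j=4)
  i=4: ✓ (rhs at j=4)
  i=5: ✓ (rhs at j=5)
  i=6: ✗ (lhs fails at k=6 before rhs at j=7)
  i=7: ✓ (rhs at j=7)
  i=8: ✗ (no rhs in [8,9])
  i=9: ✗ (no rhs in [9,10])
  i=10: ✓ (rhs at j=11; lhs holds on [10,10])
  i=11: ✓ (rhs at j=11)
Positions where it holds: {0, 1, 2, 4, 5, 7, 10, 11} → 8.

8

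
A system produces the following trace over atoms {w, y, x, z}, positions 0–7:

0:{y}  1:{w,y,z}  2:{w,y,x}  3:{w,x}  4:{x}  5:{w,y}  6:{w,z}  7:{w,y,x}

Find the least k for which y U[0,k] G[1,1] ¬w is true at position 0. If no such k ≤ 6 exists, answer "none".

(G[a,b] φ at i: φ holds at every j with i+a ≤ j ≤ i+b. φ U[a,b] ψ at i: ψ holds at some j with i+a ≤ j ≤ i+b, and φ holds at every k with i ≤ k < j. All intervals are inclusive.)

3

Need earliest j ≥ 0 with G[1,1] ¬w, and y at every k in [0,j-1].
  j=0: rhs fails.
  j=1: rhs fails.
  j=2: rhs fails.
  j=3: rhs holds; lhs holds on [0,2]. k = 3.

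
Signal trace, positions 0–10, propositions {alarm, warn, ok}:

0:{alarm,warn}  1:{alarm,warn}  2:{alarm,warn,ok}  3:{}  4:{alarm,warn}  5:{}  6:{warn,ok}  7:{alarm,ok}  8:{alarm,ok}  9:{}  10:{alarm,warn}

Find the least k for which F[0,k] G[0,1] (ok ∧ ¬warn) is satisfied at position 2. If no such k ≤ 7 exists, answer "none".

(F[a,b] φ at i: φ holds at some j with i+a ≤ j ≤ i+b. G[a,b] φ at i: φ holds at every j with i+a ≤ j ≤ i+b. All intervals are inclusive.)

5

Scan j = 2,3,… for G[0,1] (ok ∧ ¬warn):
  j=2: fails
  j=3: fails
  j=4: fails
  j=5: fails
  j=6: fails
  j=7: holds
First hit at j=7, so smallest k = 7-2 = 5.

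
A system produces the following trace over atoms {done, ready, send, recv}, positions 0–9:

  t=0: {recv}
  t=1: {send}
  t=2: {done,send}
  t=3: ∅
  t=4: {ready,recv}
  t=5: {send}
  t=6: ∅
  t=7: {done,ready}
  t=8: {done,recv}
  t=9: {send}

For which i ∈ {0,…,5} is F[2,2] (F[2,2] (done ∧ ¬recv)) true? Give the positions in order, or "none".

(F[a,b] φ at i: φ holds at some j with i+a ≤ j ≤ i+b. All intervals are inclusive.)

3

Evaluate at each i in [0,5]:
  i=0: ✗ (none in [2,2])
  i=1: ✗ (none in [3,3])
  i=2: ✗ (none in [4,4])
  i=3: ✓ (witness j=5)
  i=4: ✗ (none in [6,6])
  i=5: ✗ (none in [7,7])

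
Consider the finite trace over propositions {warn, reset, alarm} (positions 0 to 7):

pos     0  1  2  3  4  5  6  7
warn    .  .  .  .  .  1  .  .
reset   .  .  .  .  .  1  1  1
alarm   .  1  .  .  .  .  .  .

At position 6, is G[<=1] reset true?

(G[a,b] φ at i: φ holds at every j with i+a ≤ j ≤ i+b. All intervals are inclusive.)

Check reset at every j in [6,7]:
  j=6: true
  j=7: true
All positions satisfy it → formula holds.

True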